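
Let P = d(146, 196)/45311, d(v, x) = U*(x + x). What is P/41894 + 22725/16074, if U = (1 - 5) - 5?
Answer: 342364125703/242163616766 ≈ 1.4138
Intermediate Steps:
U = -9 (U = -4 - 5 = -9)
d(v, x) = -18*x (d(v, x) = -9*(x + x) = -18*x)
P = -504/6473 (P = -18*196/45311 = -3528*1/45311 = -504/6473 ≈ -0.077862)
P/41894 + 22725/16074 = -504/6473/41894 + 22725/16074 = -504/6473*1/41894 + 22725*(1/16074) = -252/135589931 + 2525/1786 = 342364125703/242163616766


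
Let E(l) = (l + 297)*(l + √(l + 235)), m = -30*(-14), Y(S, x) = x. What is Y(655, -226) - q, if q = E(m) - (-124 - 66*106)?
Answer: -308486 - 717*√655 ≈ -3.2684e+5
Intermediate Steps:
m = 420
E(l) = (297 + l)*(l + √(235 + l))
q = 308260 + 717*√655 (q = (420² + 297*420 + 297*√(235 + 420) + 420*√(235 + 420)) - (-124 - 66*106) = (176400 + 124740 + 297*√655 + 420*√655) - (-124 - 6996) = (301140 + 717*√655) - 1*(-7120) = (301140 + 717*√655) + 7120 = 308260 + 717*√655 ≈ 3.2661e+5)
Y(655, -226) - q = -226 - (308260 + 717*√655) = -226 + (-308260 - 717*√655) = -308486 - 717*√655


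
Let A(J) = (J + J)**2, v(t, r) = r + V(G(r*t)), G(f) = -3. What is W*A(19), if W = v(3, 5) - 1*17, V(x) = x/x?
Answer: -15884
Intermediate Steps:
V(x) = 1
v(t, r) = 1 + r (v(t, r) = r + 1 = 1 + r)
A(J) = 4*J**2 (A(J) = (2*J)**2 = 4*J**2)
W = -11 (W = (1 + 5) - 1*17 = 6 - 17 = -11)
W*A(19) = -44*19**2 = -44*361 = -11*1444 = -15884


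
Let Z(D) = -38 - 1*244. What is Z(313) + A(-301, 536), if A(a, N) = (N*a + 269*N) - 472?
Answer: -17906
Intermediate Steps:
A(a, N) = -472 + 269*N + N*a (A(a, N) = (269*N + N*a) - 472 = -472 + 269*N + N*a)
Z(D) = -282 (Z(D) = -38 - 244 = -282)
Z(313) + A(-301, 536) = -282 + (-472 + 269*536 + 536*(-301)) = -282 + (-472 + 144184 - 161336) = -282 - 17624 = -17906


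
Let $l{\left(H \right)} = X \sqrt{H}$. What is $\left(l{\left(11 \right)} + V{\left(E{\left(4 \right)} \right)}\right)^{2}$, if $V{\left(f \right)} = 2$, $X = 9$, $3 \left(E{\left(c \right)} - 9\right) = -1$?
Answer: $895 + 36 \sqrt{11} \approx 1014.4$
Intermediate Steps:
$E{\left(c \right)} = \frac{26}{3}$ ($E{\left(c \right)} = 9 + \frac{1}{3} \left(-1\right) = 9 - \frac{1}{3} = \frac{26}{3}$)
$l{\left(H \right)} = 9 \sqrt{H}$
$\left(l{\left(11 \right)} + V{\left(E{\left(4 \right)} \right)}\right)^{2} = \left(9 \sqrt{11} + 2\right)^{2} = \left(2 + 9 \sqrt{11}\right)^{2}$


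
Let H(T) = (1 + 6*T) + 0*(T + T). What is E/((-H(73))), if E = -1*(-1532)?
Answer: -1532/439 ≈ -3.4897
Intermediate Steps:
E = 1532
H(T) = 1 + 6*T (H(T) = (1 + 6*T) + 0*(2*T) = (1 + 6*T) + 0 = 1 + 6*T)
E/((-H(73))) = 1532/((-(1 + 6*73))) = 1532/((-(1 + 438))) = 1532/((-1*439)) = 1532/(-439) = 1532*(-1/439) = -1532/439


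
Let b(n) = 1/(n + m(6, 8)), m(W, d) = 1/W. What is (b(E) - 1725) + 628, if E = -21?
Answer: -137131/125 ≈ -1097.0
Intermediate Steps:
b(n) = 1/(⅙ + n) (b(n) = 1/(n + 1/6) = 1/(n + ⅙) = 1/(⅙ + n))
(b(E) - 1725) + 628 = (6/(1 + 6*(-21)) - 1725) + 628 = (6/(1 - 126) - 1725) + 628 = (6/(-125) - 1725) + 628 = (6*(-1/125) - 1725) + 628 = (-6/125 - 1725) + 628 = -215631/125 + 628 = -137131/125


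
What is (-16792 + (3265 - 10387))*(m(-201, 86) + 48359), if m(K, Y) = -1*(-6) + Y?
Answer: -1158657214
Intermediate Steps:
m(K, Y) = 6 + Y
(-16792 + (3265 - 10387))*(m(-201, 86) + 48359) = (-16792 + (3265 - 10387))*((6 + 86) + 48359) = (-16792 - 7122)*(92 + 48359) = -23914*48451 = -1158657214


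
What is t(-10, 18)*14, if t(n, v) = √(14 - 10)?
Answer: 28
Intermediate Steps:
t(n, v) = 2 (t(n, v) = √4 = 2)
t(-10, 18)*14 = 2*14 = 28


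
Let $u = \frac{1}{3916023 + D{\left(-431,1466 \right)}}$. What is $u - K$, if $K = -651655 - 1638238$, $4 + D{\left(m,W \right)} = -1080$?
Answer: $\frac{8964791411528}{3914939} \approx 2.2899 \cdot 10^{6}$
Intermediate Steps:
$D{\left(m,W \right)} = -1084$ ($D{\left(m,W \right)} = -4 - 1080 = -1084$)
$K = -2289893$ ($K = -651655 - 1638238 = -2289893$)
$u = \frac{1}{3914939}$ ($u = \frac{1}{3916023 - 1084} = \frac{1}{3914939} \approx 2.5543 \cdot 10^{-7}$)
$u - K = \frac{1}{3914939} - -2289893 = \frac{1}{3914939} + 2289893 = \frac{8964791411528}{3914939}$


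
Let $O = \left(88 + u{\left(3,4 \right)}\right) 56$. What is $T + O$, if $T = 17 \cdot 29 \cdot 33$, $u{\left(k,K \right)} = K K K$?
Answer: $24781$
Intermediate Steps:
$u{\left(k,K \right)} = K^{3}$ ($u{\left(k,K \right)} = K K^{2} = K^{3}$)
$O = 8512$ ($O = \left(88 + 4^{3}\right) 56 = \left(88 + 64\right) 56 = 152 \cdot 56 = 8512$)
$T = 16269$ ($T = 493 \cdot 33 = 16269$)
$T + O = 16269 + 8512 = 24781$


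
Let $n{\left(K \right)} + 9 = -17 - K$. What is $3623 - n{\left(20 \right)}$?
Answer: $3669$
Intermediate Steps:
$n{\left(K \right)} = -26 - K$ ($n{\left(K \right)} = -9 - \left(17 + K\right) = -26 - K$)
$3623 - n{\left(20 \right)} = 3623 - \left(-26 - 20\right) = 3623 - -46 = 3623 + 46 = 3669$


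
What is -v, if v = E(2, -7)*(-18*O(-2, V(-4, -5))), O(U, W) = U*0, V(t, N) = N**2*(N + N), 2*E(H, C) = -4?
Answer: 0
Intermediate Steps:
E(H, C) = -2 (E(H, C) = (1/2)*(-4) = -2)
V(t, N) = 2*N**3 (V(t, N) = N**2*(2*N) = 2*N**3)
O(U, W) = 0
v = 0 (v = -(-36)*0 = -2*0 = 0)
-v = -1*0 = 0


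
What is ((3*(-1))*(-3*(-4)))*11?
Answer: -396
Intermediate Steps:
((3*(-1))*(-3*(-4)))*11 = -3*12*11 = -36*11 = -396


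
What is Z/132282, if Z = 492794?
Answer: 246397/66141 ≈ 3.7253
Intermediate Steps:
Z/132282 = 492794/132282 = 492794*(1/132282) = 246397/66141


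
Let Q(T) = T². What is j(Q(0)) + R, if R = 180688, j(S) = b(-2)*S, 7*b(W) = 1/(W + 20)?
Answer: 180688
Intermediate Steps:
b(W) = 1/(7*(20 + W)) (b(W) = 1/(7*(W + 20)) = 1/(7*(20 + W)))
j(S) = S/126 (j(S) = (1/(7*(20 - 2)))*S = ((⅐)/18)*S = ((⅐)*(1/18))*S = S/126)
j(Q(0)) + R = (1/126)*0² + 180688 = (1/126)*0 + 180688 = 0 + 180688 = 180688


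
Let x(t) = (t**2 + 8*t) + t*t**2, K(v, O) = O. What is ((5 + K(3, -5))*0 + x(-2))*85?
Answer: -1700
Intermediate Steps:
x(t) = t**2 + t**3 + 8*t (x(t) = (t**2 + 8*t) + t**3 = t**2 + t**3 + 8*t)
((5 + K(3, -5))*0 + x(-2))*85 = ((5 - 5)*0 - 2*(8 - 2 + (-2)**2))*85 = (0*0 - 2*(8 - 2 + 4))*85 = (0 - 2*10)*85 = (0 - 20)*85 = -20*85 = -1700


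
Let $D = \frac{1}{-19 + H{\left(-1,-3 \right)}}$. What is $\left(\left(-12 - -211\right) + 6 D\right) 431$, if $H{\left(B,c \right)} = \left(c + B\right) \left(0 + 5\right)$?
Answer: $\frac{1114135}{13} \approx 85703.0$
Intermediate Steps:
$H{\left(B,c \right)} = 5 B + 5 c$ ($H{\left(B,c \right)} = \left(B + c\right) 5 = 5 B + 5 c$)
$D = - \frac{1}{39}$ ($D = \frac{1}{-19 + \left(5 \left(-1\right) + 5 \left(-3\right)\right)} = \frac{1}{-19 - 20} = \frac{1}{-39} = - \frac{1}{39} \approx -0.025641$)
$\left(\left(-12 - -211\right) + 6 D\right) 431 = \left(\left(-12 - -211\right) + 6 \left(- \frac{1}{39}\right)\right) 431 = \left(\left(-12 + 211\right) - \frac{2}{13}\right) 431 = \left(199 - \frac{2}{13}\right) 431 = \frac{2585}{13} \cdot 431 = \frac{1114135}{13}$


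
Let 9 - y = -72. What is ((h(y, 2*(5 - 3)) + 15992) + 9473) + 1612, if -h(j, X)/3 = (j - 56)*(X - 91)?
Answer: 33602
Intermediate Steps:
y = 81 (y = 9 - 1*(-72) = 9 + 72 = 81)
h(j, X) = -3*(-91 + X)*(-56 + j) (h(j, X) = -3*(j - 56)*(X - 91) = -3*(-56 + j)*(-91 + X) = -3*(-91 + X)*(-56 + j))
((h(y, 2*(5 - 3)) + 15992) + 9473) + 1612 = (((-15288 + 168*(2*(5 - 3)) + 273*81 - 3*2*(5 - 3)*81) + 15992) + 9473) + 1612 = (((-15288 + 168*(2*2) + 22113 - 3*2*2*81) + 15992) + 9473) + 1612 = (((-15288 + 168*4 + 22113 - 3*4*81) + 15992) + 9473) + 1612 = (((-15288 + 672 + 22113 - 972) + 15992) + 9473) + 1612 = ((6525 + 15992) + 9473) + 1612 = (22517 + 9473) + 1612 = 31990 + 1612 = 33602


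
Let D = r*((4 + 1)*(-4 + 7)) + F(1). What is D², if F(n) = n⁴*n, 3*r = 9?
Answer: 2116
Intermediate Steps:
r = 3 (r = (⅓)*9 = 3)
F(n) = n⁵
D = 46 (D = 3*((4 + 1)*(-4 + 7)) + 1⁵ = 3*(5*3) + 1 = 3*15 + 1 = 45 + 1 = 46)
D² = 46² = 2116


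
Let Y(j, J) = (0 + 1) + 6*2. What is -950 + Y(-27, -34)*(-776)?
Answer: -11038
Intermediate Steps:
Y(j, J) = 13 (Y(j, J) = 1 + 12 = 13)
-950 + Y(-27, -34)*(-776) = -950 + 13*(-776) = -950 - 10088 = -11038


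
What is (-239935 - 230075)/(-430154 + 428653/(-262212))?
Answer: 123242262120/112791969301 ≈ 1.0927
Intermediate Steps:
(-239935 - 230075)/(-430154 + 428653/(-262212)) = -470010/(-430154 + 428653*(-1/262212)) = -470010/(-430154 - 428653/262212) = -470010/(-112791969301/262212) = -470010*(-262212/112791969301) = 123242262120/112791969301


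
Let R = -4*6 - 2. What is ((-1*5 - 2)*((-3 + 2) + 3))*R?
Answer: 364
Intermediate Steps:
R = -26 (R = -24 - 2 = -26)
((-1*5 - 2)*((-3 + 2) + 3))*R = ((-1*5 - 2)*((-3 + 2) + 3))*(-26) = ((-5 - 2)*(-1 + 3))*(-26) = -7*2*(-26) = -14*(-26) = 364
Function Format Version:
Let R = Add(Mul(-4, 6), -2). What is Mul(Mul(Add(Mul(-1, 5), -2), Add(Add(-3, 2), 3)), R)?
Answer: 364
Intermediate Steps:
R = -26 (R = Add(-24, -2) = -26)
Mul(Mul(Add(Mul(-1, 5), -2), Add(Add(-3, 2), 3)), R) = Mul(Mul(Add(Mul(-1, 5), -2), Add(Add(-3, 2), 3)), -26) = Mul(Mul(Add(-5, -2), Add(-1, 3)), -26) = Mul(Mul(-7, 2), -26) = Mul(-14, -26) = 364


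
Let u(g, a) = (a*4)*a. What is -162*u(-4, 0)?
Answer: 0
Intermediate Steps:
u(g, a) = 4*a² (u(g, a) = (4*a)*a = 4*a²)
-162*u(-4, 0) = -648*0² = -648*0 = -162*0 = 0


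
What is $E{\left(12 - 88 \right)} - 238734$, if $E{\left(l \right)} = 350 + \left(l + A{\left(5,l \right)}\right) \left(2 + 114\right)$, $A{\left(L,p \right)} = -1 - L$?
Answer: $-247896$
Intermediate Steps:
$E{\left(l \right)} = -346 + 116 l$ ($E{\left(l \right)} = 350 + \left(l - 6\right) \left(2 + 114\right) = 350 + \left(l - 6\right) 116 = 350 + \left(-6 + l\right) 116 = 350 + \left(-696 + 116 l\right) = -346 + 116 l$)
$E{\left(12 - 88 \right)} - 238734 = \left(-346 + 116 \left(12 - 88\right)\right) - 238734 = \left(-346 + 116 \left(-76\right)\right) - 238734 = \left(-346 - 8816\right) - 238734 = -9162 - 238734 = -247896$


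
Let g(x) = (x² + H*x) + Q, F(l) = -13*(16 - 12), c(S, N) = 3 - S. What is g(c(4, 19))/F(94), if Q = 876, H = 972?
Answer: 95/52 ≈ 1.8269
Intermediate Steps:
F(l) = -52 (F(l) = -13*4 = -52)
g(x) = 876 + x² + 972*x (g(x) = (x² + 972*x) + 876 = 876 + x² + 972*x)
g(c(4, 19))/F(94) = (876 + (3 - 1*4)² + 972*(3 - 1*4))/(-52) = (876 + (3 - 4)² + 972*(3 - 4))*(-1/52) = (876 + (-1)² + 972*(-1))*(-1/52) = (876 + 1 - 972)*(-1/52) = -95*(-1/52) = 95/52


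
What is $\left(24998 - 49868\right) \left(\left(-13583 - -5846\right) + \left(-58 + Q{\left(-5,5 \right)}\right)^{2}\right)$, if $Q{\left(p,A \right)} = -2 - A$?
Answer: $87343440$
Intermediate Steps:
$\left(24998 - 49868\right) \left(\left(-13583 - -5846\right) + \left(-58 + Q{\left(-5,5 \right)}\right)^{2}\right) = \left(24998 - 49868\right) \left(\left(-13583 - -5846\right) + \left(-58 - 7\right)^{2}\right) = - 24870 \left(\left(-13583 + 5846\right) + \left(-58 - 7\right)^{2}\right) = - 24870 \left(-7737 + \left(-58 - 7\right)^{2}\right) = - 24870 \left(-7737 + \left(-65\right)^{2}\right) = - 24870 \left(-7737 + 4225\right) = \left(-24870\right) \left(-3512\right) = 87343440$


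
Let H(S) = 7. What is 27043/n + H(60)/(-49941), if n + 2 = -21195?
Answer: -1350702842/1058599377 ≈ -1.2759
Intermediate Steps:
n = -21197 (n = -2 - 21195 = -21197)
27043/n + H(60)/(-49941) = 27043/(-21197) + 7/(-49941) = 27043*(-1/21197) + 7*(-1/49941) = -27043/21197 - 7/49941 = -1350702842/1058599377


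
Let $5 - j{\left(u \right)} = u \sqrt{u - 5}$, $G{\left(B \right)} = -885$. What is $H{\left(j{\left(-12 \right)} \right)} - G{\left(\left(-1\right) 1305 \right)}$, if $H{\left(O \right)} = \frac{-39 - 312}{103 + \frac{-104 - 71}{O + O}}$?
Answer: $\frac{10247410131}{11623817} + \frac{163800 i \sqrt{17}}{11623817} \approx 881.59 + 0.058102 i$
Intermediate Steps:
$j{\left(u \right)} = 5 - u \sqrt{-5 + u}$ ($j{\left(u \right)} = 5 - u \sqrt{u - 5} = 5 - u \sqrt{-5 + u}$)
$H{\left(O \right)} = - \frac{351}{103 - \frac{175}{2 O}}$
$H{\left(j{\left(-12 \right)} \right)} - G{\left(\left(-1\right) 1305 \right)} = - \frac{702 \left(5 - - 12 \sqrt{-5 - 12}\right)}{-175 + 206 \left(5 - - 12 \sqrt{-5 - 12}\right)} - -885 = - \frac{702 \left(5 - - 12 \sqrt{-17}\right)}{-175 + 206 \left(5 - - 12 \sqrt{-17}\right)} + 885 = - \frac{702 \left(5 - - 12 i \sqrt{17}\right)}{-175 + 206 \left(5 - - 12 i \sqrt{17}\right)} + 885 = - \frac{702 \left(5 + 12 i \sqrt{17}\right)}{-175 + 206 \left(5 + 12 i \sqrt{17}\right)} + 885 = - \frac{702 \left(5 + 12 i \sqrt{17}\right)}{-175 + \left(1030 + 2472 i \sqrt{17}\right)} + 885 = - \frac{702 \left(5 + 12 i \sqrt{17}\right)}{855 + 2472 i \sqrt{17}} + 885 = 885 - \frac{702 \left(5 + 12 i \sqrt{17}\right)}{855 + 2472 i \sqrt{17}}$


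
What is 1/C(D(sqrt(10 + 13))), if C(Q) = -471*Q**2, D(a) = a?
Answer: -1/10833 ≈ -9.2310e-5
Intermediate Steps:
1/C(D(sqrt(10 + 13))) = 1/(-471*(sqrt(10 + 13))**2) = 1/(-471*(sqrt(23))**2) = 1/(-471*23) = 1/(-10833) = -1/10833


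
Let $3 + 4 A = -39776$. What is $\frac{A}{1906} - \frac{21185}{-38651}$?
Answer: $- \frac{1375983689}{294675224} \approx -4.6695$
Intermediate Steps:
$A = - \frac{39779}{4}$ ($A = - \frac{3}{4} + \frac{1}{4} \left(-39776\right) = - \frac{3}{4} - 9944 = - \frac{39779}{4} \approx -9944.8$)
$\frac{A}{1906} - \frac{21185}{-38651} = - \frac{39779}{4 \cdot 1906} - \frac{21185}{-38651} = \left(- \frac{39779}{4}\right) \frac{1}{1906} - - \frac{21185}{38651} = - \frac{39779}{7624} + \frac{21185}{38651} = - \frac{1375983689}{294675224}$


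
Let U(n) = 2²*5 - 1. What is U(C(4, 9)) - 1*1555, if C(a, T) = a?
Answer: -1536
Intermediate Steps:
U(n) = 19 (U(n) = 4*5 - 1 = 20 - 1 = 19)
U(C(4, 9)) - 1*1555 = 19 - 1*1555 = 19 - 1555 = -1536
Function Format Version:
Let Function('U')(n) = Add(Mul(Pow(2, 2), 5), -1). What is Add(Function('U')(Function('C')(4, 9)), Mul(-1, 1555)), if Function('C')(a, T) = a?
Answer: -1536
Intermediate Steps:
Function('U')(n) = 19 (Function('U')(n) = Add(Mul(4, 5), -1) = Add(20, -1) = 19)
Add(Function('U')(Function('C')(4, 9)), Mul(-1, 1555)) = Add(19, Mul(-1, 1555)) = Add(19, -1555) = -1536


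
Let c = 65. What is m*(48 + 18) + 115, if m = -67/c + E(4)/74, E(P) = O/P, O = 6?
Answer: 232357/4810 ≈ 48.307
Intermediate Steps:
E(P) = 6/P
m = -9721/9620 (m = -67/65 + (6/4)/74 = -67*1/65 + (6*(¼))*(1/74) = -67/65 + (3/2)*(1/74) = -67/65 + 3/148 = -9721/9620 ≈ -1.0105)
m*(48 + 18) + 115 = -9721*(48 + 18)/9620 + 115 = -9721/9620*66 + 115 = -320793/4810 + 115 = 232357/4810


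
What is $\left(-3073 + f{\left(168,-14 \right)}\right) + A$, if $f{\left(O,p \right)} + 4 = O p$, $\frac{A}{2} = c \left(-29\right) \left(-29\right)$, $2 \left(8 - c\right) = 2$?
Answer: $6345$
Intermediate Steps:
$c = 7$ ($c = 8 - 1 = 7$)
$A = 11774$ ($A = 2 \cdot 7 \left(-29\right) \left(-29\right) = 2 \left(\left(-203\right) \left(-29\right)\right) = 2 \cdot 5887 = 11774$)
$f{\left(O,p \right)} = -4 + O p$
$\left(-3073 + f{\left(168,-14 \right)}\right) + A = \left(-3073 + \left(-4 + 168 \left(-14\right)\right)\right) + 11774 = \left(-3073 - 2356\right) + 11774 = -5429 + 11774 = 6345$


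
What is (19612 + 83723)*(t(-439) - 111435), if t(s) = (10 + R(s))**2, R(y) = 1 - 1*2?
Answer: -11506765590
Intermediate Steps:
R(y) = -1 (R(y) = 1 - 2 = -1)
t(s) = 81 (t(s) = (10 - 1)**2 = 9**2 = 81)
(19612 + 83723)*(t(-439) - 111435) = (19612 + 83723)*(81 - 111435) = 103335*(-111354) = -11506765590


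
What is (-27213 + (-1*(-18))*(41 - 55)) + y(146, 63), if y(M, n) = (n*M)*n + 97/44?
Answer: 24288493/44 ≈ 5.5201e+5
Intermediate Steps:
y(M, n) = 97/44 + M*n² (y(M, n) = (M*n)*n + 97*(1/44) = M*n² + 97/44 = 97/44 + M*n²)
(-27213 + (-1*(-18))*(41 - 55)) + y(146, 63) = (-27213 + (-1*(-18))*(41 - 55)) + (97/44 + 146*63²) = (-27213 + 18*(-14)) + (97/44 + 146*3969) = (-27213 - 252) + (97/44 + 579474) = -27465 + 25496953/44 = 24288493/44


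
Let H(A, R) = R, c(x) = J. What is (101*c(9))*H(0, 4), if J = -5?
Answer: -2020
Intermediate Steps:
c(x) = -5
(101*c(9))*H(0, 4) = (101*(-5))*4 = -505*4 = -2020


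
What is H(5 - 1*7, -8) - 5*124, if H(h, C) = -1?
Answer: -621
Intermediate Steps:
H(5 - 1*7, -8) - 5*124 = -1 - 5*124 = -1 - 620 = -621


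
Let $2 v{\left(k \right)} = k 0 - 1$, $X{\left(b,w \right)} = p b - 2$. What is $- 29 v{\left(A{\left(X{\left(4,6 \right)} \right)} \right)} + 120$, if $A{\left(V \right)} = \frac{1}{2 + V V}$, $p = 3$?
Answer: $\frac{269}{2} \approx 134.5$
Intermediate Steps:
$X{\left(b,w \right)} = -2 + 3 b$ ($X{\left(b,w \right)} = 3 b - 2 = -2 + 3 b$)
$A{\left(V \right)} = \frac{1}{2 + V^{2}}$
$v{\left(k \right)} = - \frac{1}{2}$ ($v{\left(k \right)} = \frac{k 0 - 1}{2} = \frac{0 - 1}{2} = \frac{1}{2} \left(-1\right) = - \frac{1}{2}$)
$- 29 v{\left(A{\left(X{\left(4,6 \right)} \right)} \right)} + 120 = \left(-29\right) \left(- \frac{1}{2}\right) + 120 = \frac{29}{2} + 120 = \frac{269}{2}$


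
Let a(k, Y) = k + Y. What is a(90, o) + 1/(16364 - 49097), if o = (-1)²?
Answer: 2978702/32733 ≈ 91.000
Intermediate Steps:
o = 1
a(k, Y) = Y + k
a(90, o) + 1/(16364 - 49097) = (1 + 90) + 1/(16364 - 49097) = 91 + 1/(-32733) = 91 - 1/32733 = 2978702/32733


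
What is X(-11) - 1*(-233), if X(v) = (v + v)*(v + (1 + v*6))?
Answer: 1905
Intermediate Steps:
X(v) = 2*v*(1 + 7*v) (X(v) = (2*v)*(v + (1 + 6*v)) = (2*v)*(1 + 7*v) = 2*v*(1 + 7*v))
X(-11) - 1*(-233) = 2*(-11)*(1 + 7*(-11)) - 1*(-233) = 2*(-11)*(1 - 77) + 233 = 2*(-11)*(-76) + 233 = 1672 + 233 = 1905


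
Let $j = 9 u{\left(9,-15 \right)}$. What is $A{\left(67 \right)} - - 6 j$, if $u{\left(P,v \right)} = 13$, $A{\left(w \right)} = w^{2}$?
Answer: $5191$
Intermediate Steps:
$j = 117$ ($j = 9 \cdot 13 = 117$)
$A{\left(67 \right)} - - 6 j = 67^{2} - \left(-6\right) 117 = 4489 - -702 = 4489 + 702 = 5191$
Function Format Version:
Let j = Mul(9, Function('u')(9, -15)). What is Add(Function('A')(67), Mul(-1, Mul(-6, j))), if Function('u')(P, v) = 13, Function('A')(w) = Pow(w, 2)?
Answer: 5191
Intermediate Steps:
j = 117 (j = Mul(9, 13) = 117)
Add(Function('A')(67), Mul(-1, Mul(-6, j))) = Add(Pow(67, 2), Mul(-1, Mul(-6, 117))) = Add(4489, Mul(-1, -702)) = Add(4489, 702) = 5191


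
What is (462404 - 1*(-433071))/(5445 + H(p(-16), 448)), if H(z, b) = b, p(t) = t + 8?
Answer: 895475/5893 ≈ 151.96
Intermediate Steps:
p(t) = 8 + t
(462404 - 1*(-433071))/(5445 + H(p(-16), 448)) = (462404 - 1*(-433071))/(5445 + 448) = (462404 + 433071)/5893 = 895475*(1/5893) = 895475/5893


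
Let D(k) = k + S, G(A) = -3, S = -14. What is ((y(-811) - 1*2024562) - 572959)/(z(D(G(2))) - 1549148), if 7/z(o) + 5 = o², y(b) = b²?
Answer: 7345376/5866107 ≈ 1.2522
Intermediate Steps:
D(k) = -14 + k (D(k) = k - 14 = -14 + k)
z(o) = 7/(-5 + o²)
((y(-811) - 1*2024562) - 572959)/(z(D(G(2))) - 1549148) = (((-811)² - 1*2024562) - 572959)/(7/(-5 + (-14 - 3)²) - 1549148) = ((657721 - 2024562) - 572959)/(7/(-5 + (-17)²) - 1549148) = (-1366841 - 572959)/(7/(-5 + 289) - 1549148) = -1939800/(7/284 - 1549148) = -1939800/(-439958025/284) = -1939800*(-284/439958025) = 7345376/5866107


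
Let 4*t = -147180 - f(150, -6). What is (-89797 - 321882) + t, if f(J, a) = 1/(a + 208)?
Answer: -362366993/808 ≈ -4.4847e+5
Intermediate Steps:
f(J, a) = 1/(208 + a)
t = -29730361/808 (t = (-147180 - 1/(208 - 6))/4 = (-147180 - 1/202)/4 = (¼)*(-29730361/202) = -29730361/808 ≈ -36795.)
(-89797 - 321882) + t = (-89797 - 321882) - 29730361/808 = -411679 - 29730361/808 = -362366993/808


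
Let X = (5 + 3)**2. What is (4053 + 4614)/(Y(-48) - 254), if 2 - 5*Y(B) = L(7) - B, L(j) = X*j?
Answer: -4815/196 ≈ -24.566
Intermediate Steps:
X = 64 (X = 8**2 = 64)
L(j) = 64*j
Y(B) = -446/5 + B/5 (Y(B) = 2/5 - (64*7 - B)/5 = 2/5 - (448 - B)/5 = 2/5 + (-448/5 + B/5) = -446/5 + B/5)
(4053 + 4614)/(Y(-48) - 254) = (4053 + 4614)/((-446/5 + (1/5)*(-48)) - 254) = 8667/((-446/5 - 48/5) - 254) = 8667/(-494/5 - 254) = 8667/(-1764/5) = 8667*(-5/1764) = -4815/196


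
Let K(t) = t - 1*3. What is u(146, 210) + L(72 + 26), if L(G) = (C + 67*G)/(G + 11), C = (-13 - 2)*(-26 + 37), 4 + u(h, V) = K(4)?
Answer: 6074/109 ≈ 55.725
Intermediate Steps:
K(t) = -3 + t (K(t) = t - 3 = -3 + t)
u(h, V) = -3 (u(h, V) = -4 + (-3 + 4) = -4 + 1 = -3)
C = -165 (C = -15*11 = -165)
L(G) = (-165 + 67*G)/(11 + G) (L(G) = (-165 + 67*G)/(G + 11) = (-165 + 67*G)/(11 + G))
u(146, 210) + L(72 + 26) = -3 + (-165 + 67*(72 + 26))/(11 + (72 + 26)) = -3 + (-165 + 67*98)/(11 + 98) = -3 + (-165 + 6566)/109 = -3 + (1/109)*6401 = -3 + 6401/109 = 6074/109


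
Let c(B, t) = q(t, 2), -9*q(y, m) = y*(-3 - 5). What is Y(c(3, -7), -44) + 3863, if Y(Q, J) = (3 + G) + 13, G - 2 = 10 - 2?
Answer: 3889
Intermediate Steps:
G = 10 (G = 2 + (10 - 2) = 2 + 8 = 10)
q(y, m) = 8*y/9 (q(y, m) = -y*(-3 - 5)/9 = -y*(-8)/9 = -(-8)*y/9 = 8*y/9)
c(B, t) = 8*t/9
Y(Q, J) = 26 (Y(Q, J) = (3 + 10) + 13 = 13 + 13 = 26)
Y(c(3, -7), -44) + 3863 = 26 + 3863 = 3889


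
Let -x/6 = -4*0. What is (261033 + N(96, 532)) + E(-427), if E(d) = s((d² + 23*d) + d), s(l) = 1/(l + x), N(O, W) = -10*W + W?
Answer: 44094895846/172081 ≈ 2.5625e+5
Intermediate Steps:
N(O, W) = -9*W
x = 0 (x = -(-24)*0 = -6*0 = 0)
s(l) = 1/l (s(l) = 1/(l + 0) = 1/l)
E(d) = 1/(d² + 24*d) (E(d) = 1/((d² + 23*d) + d) = 1/(d² + 24*d))
(261033 + N(96, 532)) + E(-427) = (261033 - 9*532) + 1/((-427)*(24 - 427)) = (261033 - 4788) - 1/427/(-403) = 256245 - 1/427*(-1/403) = 256245 + 1/172081 = 44094895846/172081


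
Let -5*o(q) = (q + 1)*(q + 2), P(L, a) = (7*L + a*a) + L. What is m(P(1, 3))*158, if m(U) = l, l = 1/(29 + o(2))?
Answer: 790/133 ≈ 5.9398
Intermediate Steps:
P(L, a) = a**2 + 8*L (P(L, a) = (7*L + a**2) + L = (a**2 + 7*L) + L = a**2 + 8*L)
o(q) = -(1 + q)*(2 + q)/5 (o(q) = -(q + 1)*(q + 2)/5 = -(1 + q)*(2 + q)/5)
l = 5/133 (l = 1/(29 + (-2/5 - 3/5*2 - 1/5*2**2)) = 1/(29 + (-2/5 - 6/5 - 1/5*4)) = 1/(29 + (-2/5 - 6/5 - 4/5)) = 1/(29 - 12/5) = 1/(133/5) = 5/133 ≈ 0.037594)
m(U) = 5/133
m(P(1, 3))*158 = (5/133)*158 = 790/133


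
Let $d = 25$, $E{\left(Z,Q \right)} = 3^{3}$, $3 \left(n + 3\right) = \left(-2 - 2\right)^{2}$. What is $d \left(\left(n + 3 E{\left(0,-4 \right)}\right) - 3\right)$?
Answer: $\frac{6025}{3} \approx 2008.3$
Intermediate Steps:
$n = \frac{7}{3}$ ($n = -3 + \frac{\left(-2 - 2\right)^{2}}{3} = -3 + \frac{\left(-4\right)^{2}}{3} = -3 + \frac{1}{3} \cdot 16 = -3 + \frac{16}{3} = \frac{7}{3} \approx 2.3333$)
$E{\left(Z,Q \right)} = 27$
$d \left(\left(n + 3 E{\left(0,-4 \right)}\right) - 3\right) = 25 \left(\left(\frac{7}{3} + 3 \cdot 27\right) - 3\right) = 25 \left(\left(\frac{7}{3} + 81\right) - 3\right) = 25 \left(\frac{250}{3} - 3\right) = 25 \cdot \frac{241}{3} = \frac{6025}{3}$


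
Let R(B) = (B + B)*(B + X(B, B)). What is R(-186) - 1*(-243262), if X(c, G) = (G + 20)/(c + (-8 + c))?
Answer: 29667692/95 ≈ 3.1229e+5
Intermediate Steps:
X(c, G) = (20 + G)/(-8 + 2*c)
R(B) = 2*B*(B + (20 + B)/(2*(-4 + B))) (R(B) = (B + B)*(B + (20 + B)/(2*(-4 + B))) = (2*B)*(B + (20 + B)/(2*(-4 + B))) = 2*B*(B + (20 + B)/(2*(-4 + B))))
R(-186) - 1*(-243262) = -186*(20 - 186 + 2*(-186)*(-4 - 186))/(-4 - 186) - 1*(-243262) = -186*(20 - 186 + 2*(-186)*(-190))/(-190) + 243262 = -186*(-1/190)*(20 - 186 + 70680) + 243262 = -186*(-1/190)*70514 + 243262 = 6557802/95 + 243262 = 29667692/95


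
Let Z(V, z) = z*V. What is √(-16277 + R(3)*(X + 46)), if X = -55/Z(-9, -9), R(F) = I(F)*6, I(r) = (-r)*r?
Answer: I*√168519/3 ≈ 136.84*I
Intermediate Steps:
I(r) = -r²
Z(V, z) = V*z
R(F) = -6*F² (R(F) = -F²*6 = -6*F²)
X = -55/81 (X = -55/((-9*(-9))) = -55/81 ≈ -0.67901)
√(-16277 + R(3)*(X + 46)) = √(-16277 + (-6*3²)*(-55/81 + 46)) = √(-16277 - 6*9*(3671/81)) = √(-16277 - 54*3671/81) = √(-16277 - 7342/3) = √(-56173/3) = I*√168519/3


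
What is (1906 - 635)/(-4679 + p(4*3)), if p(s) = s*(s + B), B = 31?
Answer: -1271/4163 ≈ -0.30531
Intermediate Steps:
p(s) = s*(31 + s) (p(s) = s*(s + 31) = s*(31 + s))
(1906 - 635)/(-4679 + p(4*3)) = (1906 - 635)/(-4679 + (4*3)*(31 + 4*3)) = 1271/(-4679 + 12*(31 + 12)) = 1271/(-4679 + 12*43) = 1271/(-4679 + 516) = 1271/(-4163) = 1271*(-1/4163) = -1271/4163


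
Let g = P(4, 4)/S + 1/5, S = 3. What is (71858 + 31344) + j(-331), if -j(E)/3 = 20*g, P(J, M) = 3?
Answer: 103130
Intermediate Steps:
g = 6/5 (g = 3/3 + 1/5 = 3*(⅓) + 1*(⅕) = 1 + ⅕ = 6/5 ≈ 1.2000)
j(E) = -72 (j(E) = -60*6/5 = -3*24 = -72)
(71858 + 31344) + j(-331) = (71858 + 31344) - 72 = 103202 - 72 = 103130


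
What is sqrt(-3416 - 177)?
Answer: I*sqrt(3593) ≈ 59.942*I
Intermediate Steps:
sqrt(-3416 - 177) = sqrt(-3593) = I*sqrt(3593)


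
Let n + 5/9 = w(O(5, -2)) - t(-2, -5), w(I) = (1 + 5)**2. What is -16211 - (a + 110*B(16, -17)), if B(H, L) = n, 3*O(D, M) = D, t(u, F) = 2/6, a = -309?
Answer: -177878/9 ≈ -19764.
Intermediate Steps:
t(u, F) = 1/3 (t(u, F) = 2*(1/6) = 1/3)
O(D, M) = D/3
w(I) = 36 (w(I) = 6**2 = 36)
n = 316/9 (n = -5/9 + (36 - 1*1/3) = -5/9 + (36 - 1/3) = -5/9 + 107/3 = 316/9 ≈ 35.111)
B(H, L) = 316/9
-16211 - (a + 110*B(16, -17)) = -16211 - (-309 + 110*(316/9)) = -16211 - (-309 + 34760/9) = -16211 - 1*31979/9 = -16211 - 31979/9 = -177878/9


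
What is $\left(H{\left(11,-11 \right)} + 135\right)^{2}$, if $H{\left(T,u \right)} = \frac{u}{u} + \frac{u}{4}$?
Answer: $\frac{284089}{16} \approx 17756.0$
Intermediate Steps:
$H{\left(T,u \right)} = 1 + \frac{u}{4}$ ($H{\left(T,u \right)} = 1 + u \frac{1}{4} = 1 + \frac{u}{4}$)
$\left(H{\left(11,-11 \right)} + 135\right)^{2} = \left(\left(1 + \frac{1}{4} \left(-11\right)\right) + 135\right)^{2} = \left(\left(1 - \frac{11}{4}\right) + 135\right)^{2} = \left(- \frac{7}{4} + 135\right)^{2} = \left(\frac{533}{4}\right)^{2} = \frac{284089}{16}$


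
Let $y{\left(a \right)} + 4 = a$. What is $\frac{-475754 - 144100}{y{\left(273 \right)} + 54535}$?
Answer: $- \frac{103309}{9134} \approx -11.31$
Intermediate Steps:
$y{\left(a \right)} = -4 + a$
$\frac{-475754 - 144100}{y{\left(273 \right)} + 54535} = \frac{-475754 - 144100}{\left(-4 + 273\right) + 54535} = \frac{-475754 - 144100}{269 + 54535} = \frac{-475754 - 144100}{54804} = \left(-619854\right) \frac{1}{54804} = - \frac{103309}{9134}$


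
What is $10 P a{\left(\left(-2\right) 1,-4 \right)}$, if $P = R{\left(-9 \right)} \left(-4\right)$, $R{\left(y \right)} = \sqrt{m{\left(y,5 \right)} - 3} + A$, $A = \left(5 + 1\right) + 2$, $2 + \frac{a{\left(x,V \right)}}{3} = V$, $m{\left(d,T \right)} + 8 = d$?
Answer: $5760 + 1440 i \sqrt{5} \approx 5760.0 + 3219.9 i$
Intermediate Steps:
$m{\left(d,T \right)} = -8 + d$
$a{\left(x,V \right)} = -6 + 3 V$
$A = 8$ ($A = 6 + 2 = 8$)
$R{\left(y \right)} = 8 + \sqrt{-11 + y}$ ($R{\left(y \right)} = \sqrt{\left(-8 + y\right) - 3} + 8 = \sqrt{-11 + y} + 8 = 8 + \sqrt{-11 + y}$)
$P = -32 - 8 i \sqrt{5}$ ($P = \left(8 + \sqrt{-11 - 9}\right) \left(-4\right) = \left(8 + \sqrt{-20}\right) \left(-4\right) = \left(8 + 2 i \sqrt{5}\right) \left(-4\right) = -32 - 8 i \sqrt{5} \approx -32.0 - 17.889 i$)
$10 P a{\left(\left(-2\right) 1,-4 \right)} = 10 \left(-32 - 8 i \sqrt{5}\right) \left(-6 + 3 \left(-4\right)\right) = \left(-320 - 80 i \sqrt{5}\right) \left(-6 - 12\right) = \left(-320 - 80 i \sqrt{5}\right) \left(-18\right) = 5760 + 1440 i \sqrt{5}$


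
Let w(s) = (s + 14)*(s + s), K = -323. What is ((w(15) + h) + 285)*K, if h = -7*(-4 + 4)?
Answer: -373065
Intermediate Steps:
h = 0 (h = -7*0 = 0)
w(s) = 2*s*(14 + s) (w(s) = (14 + s)*(2*s) = 2*s*(14 + s))
((w(15) + h) + 285)*K = ((2*15*(14 + 15) + 0) + 285)*(-323) = ((2*15*29 + 0) + 285)*(-323) = ((870 + 0) + 285)*(-323) = (870 + 285)*(-323) = 1155*(-323) = -373065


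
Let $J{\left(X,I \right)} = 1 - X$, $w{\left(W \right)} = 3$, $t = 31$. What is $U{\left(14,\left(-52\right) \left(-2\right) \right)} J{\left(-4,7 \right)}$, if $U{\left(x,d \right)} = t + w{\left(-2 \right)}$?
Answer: $170$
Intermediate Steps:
$U{\left(x,d \right)} = 34$ ($U{\left(x,d \right)} = 31 + 3 = 34$)
$U{\left(14,\left(-52\right) \left(-2\right) \right)} J{\left(-4,7 \right)} = 34 \left(1 - -4\right) = 34 \left(1 + 4\right) = 34 \cdot 5 = 170$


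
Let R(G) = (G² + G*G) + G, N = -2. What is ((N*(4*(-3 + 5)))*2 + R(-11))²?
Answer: 39601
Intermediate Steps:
R(G) = G + 2*G² (R(G) = (G² + G²) + G = 2*G² + G = G + 2*G²)
((N*(4*(-3 + 5)))*2 + R(-11))² = (-8*(-3 + 5)*2 - 11*(1 + 2*(-11)))² = (-8*2*2 - 11*(1 - 22))² = (-2*8*2 - 11*(-21))² = (-16*2 + 231)² = (-32 + 231)² = 199² = 39601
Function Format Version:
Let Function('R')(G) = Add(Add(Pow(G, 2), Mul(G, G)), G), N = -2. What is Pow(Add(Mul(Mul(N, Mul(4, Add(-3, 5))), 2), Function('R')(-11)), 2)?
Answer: 39601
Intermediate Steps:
Function('R')(G) = Add(G, Mul(2, Pow(G, 2))) (Function('R')(G) = Add(Add(Pow(G, 2), Pow(G, 2)), G) = Add(Mul(2, Pow(G, 2)), G) = Add(G, Mul(2, Pow(G, 2))))
Pow(Add(Mul(Mul(N, Mul(4, Add(-3, 5))), 2), Function('R')(-11)), 2) = Pow(Add(Mul(Mul(-2, Mul(4, Add(-3, 5))), 2), Mul(-11, Add(1, Mul(2, -11)))), 2) = Pow(Add(Mul(Mul(-2, Mul(4, 2)), 2), Mul(-11, Add(1, -22))), 2) = Pow(Add(Mul(Mul(-2, 8), 2), Mul(-11, -21)), 2) = Pow(Add(Mul(-16, 2), 231), 2) = Pow(Add(-32, 231), 2) = Pow(199, 2) = 39601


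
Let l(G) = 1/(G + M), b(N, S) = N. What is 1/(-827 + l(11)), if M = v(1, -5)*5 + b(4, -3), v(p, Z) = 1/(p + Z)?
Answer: -55/45481 ≈ -0.0012093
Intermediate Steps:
v(p, Z) = 1/(Z + p)
M = 11/4 (M = 5/(-5 + 1) + 4 = 5/(-4) + 4 = -1/4*5 + 4 = -5/4 + 4 = 11/4 ≈ 2.7500)
l(G) = 1/(11/4 + G) (l(G) = 1/(G + 11/4) = 1/(11/4 + G))
1/(-827 + l(11)) = 1/(-827 + 4/(11 + 4*11)) = 1/(-827 + 4/(11 + 44)) = 1/(-827 + 4/55) = 1/(-45481/55) = -55/45481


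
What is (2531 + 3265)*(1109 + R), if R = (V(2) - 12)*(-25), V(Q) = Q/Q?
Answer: 8021664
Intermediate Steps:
V(Q) = 1
R = 275 (R = (1 - 12)*(-25) = -11*(-25) = 275)
(2531 + 3265)*(1109 + R) = (2531 + 3265)*(1109 + 275) = 5796*1384 = 8021664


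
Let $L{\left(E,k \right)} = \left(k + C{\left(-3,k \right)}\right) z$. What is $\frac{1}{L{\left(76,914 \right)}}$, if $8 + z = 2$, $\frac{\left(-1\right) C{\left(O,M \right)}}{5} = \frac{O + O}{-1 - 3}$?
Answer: $- \frac{1}{5439} \approx -0.00018386$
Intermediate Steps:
$C{\left(O,M \right)} = \frac{5 O}{2}$ ($C{\left(O,M \right)} = - 5 \frac{O + O}{-1 - 3} = - 5 \frac{2 O}{-4} = - 5 \cdot 2 O \left(- \frac{1}{4}\right) = - 5 \left(- \frac{O}{2}\right) = \frac{5 O}{2}$)
$z = -6$ ($z = -8 + 2 = -6$)
$L{\left(E,k \right)} = 45 - 6 k$ ($L{\left(E,k \right)} = \left(k + \frac{5}{2} \left(-3\right)\right) \left(-6\right) = \left(k - \frac{15}{2}\right) \left(-6\right) = \left(- \frac{15}{2} + k\right) \left(-6\right) = 45 - 6 k$)
$\frac{1}{L{\left(76,914 \right)}} = \frac{1}{45 - 5484} = \frac{1}{-5439} = - \frac{1}{5439}$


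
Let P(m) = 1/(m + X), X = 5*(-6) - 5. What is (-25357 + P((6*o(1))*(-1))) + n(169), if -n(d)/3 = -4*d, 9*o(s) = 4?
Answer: -2636180/113 ≈ -23329.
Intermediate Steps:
X = -35 (X = -30 - 5 = -35)
o(s) = 4/9 (o(s) = (1/9)*4 = 4/9)
P(m) = 1/(-35 + m) (P(m) = 1/(m - 35) = 1/(-35 + m))
n(d) = 12*d (n(d) = -(-12)*d = 12*d)
(-25357 + P((6*o(1))*(-1))) + n(169) = (-25357 + 1/(-35 + (6*(4/9))*(-1))) + 12*169 = (-25357 + 1/(-35 + (8/3)*(-1))) + 2028 = (-25357 + 1/(-35 - 8/3)) + 2028 = (-25357 + 1/(-113/3)) + 2028 = (-25357 - 3/113) + 2028 = -2865344/113 + 2028 = -2636180/113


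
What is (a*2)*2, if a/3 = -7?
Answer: -84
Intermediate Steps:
a = -21 (a = 3*(-7) = -21)
(a*2)*2 = -21*2*2 = -42*2 = -84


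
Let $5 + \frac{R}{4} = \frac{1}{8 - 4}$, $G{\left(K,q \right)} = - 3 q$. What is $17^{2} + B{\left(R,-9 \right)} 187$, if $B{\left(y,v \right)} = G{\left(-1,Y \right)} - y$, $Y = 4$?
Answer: $1598$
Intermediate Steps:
$R = -19$ ($R = -20 + \frac{4}{8 - 4} = -20 + \frac{4}{4} = -20 + 4 \cdot \frac{1}{4} = -20 + 1 = -19$)
$B{\left(y,v \right)} = -12 - y$ ($B{\left(y,v \right)} = \left(-3\right) 4 - y = -12 - y$)
$17^{2} + B{\left(R,-9 \right)} 187 = 17^{2} + \left(-12 - -19\right) 187 = 289 + \left(-12 + 19\right) 187 = 289 + 7 \cdot 187 = 289 + 1309 = 1598$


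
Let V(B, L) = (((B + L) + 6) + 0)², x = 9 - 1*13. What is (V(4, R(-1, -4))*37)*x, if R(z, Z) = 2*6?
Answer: -71632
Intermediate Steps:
R(z, Z) = 12
x = -4 (x = 9 - 13 = -4)
V(B, L) = (6 + B + L)² (V(B, L) = ((6 + B + L) + 0)² = (6 + B + L)²)
(V(4, R(-1, -4))*37)*x = ((6 + 4 + 12)²*37)*(-4) = (22²*37)*(-4) = (484*37)*(-4) = 17908*(-4) = -71632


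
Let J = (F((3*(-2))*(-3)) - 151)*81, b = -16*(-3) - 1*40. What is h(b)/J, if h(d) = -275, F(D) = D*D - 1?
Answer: -275/13932 ≈ -0.019739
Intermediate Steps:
b = 8 (b = 48 - 40 = 8)
F(D) = -1 + D² (F(D) = D² - 1 = -1 + D²)
J = 13932 (J = ((-1 + ((3*(-2))*(-3))²) - 151)*81 = ((-1 + (-6*(-3))²) - 151)*81 = ((-1 + 18²) - 151)*81 = ((-1 + 324) - 151)*81 = (323 - 151)*81 = 172*81 = 13932)
h(b)/J = -275/13932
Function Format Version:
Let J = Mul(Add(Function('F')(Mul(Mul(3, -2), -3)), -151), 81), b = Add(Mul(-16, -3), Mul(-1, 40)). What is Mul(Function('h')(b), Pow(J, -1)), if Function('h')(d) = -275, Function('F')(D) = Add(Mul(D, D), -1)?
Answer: Rational(-275, 13932) ≈ -0.019739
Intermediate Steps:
b = 8 (b = Add(48, -40) = 8)
Function('F')(D) = Add(-1, Pow(D, 2)) (Function('F')(D) = Add(Pow(D, 2), -1) = Add(-1, Pow(D, 2)))
J = 13932 (J = Mul(Add(Add(-1, Pow(Mul(Mul(3, -2), -3), 2)), -151), 81) = Mul(Add(Add(-1, Pow(Mul(-6, -3), 2)), -151), 81) = Mul(Add(Add(-1, Pow(18, 2)), -151), 81) = Mul(Add(Add(-1, 324), -151), 81) = Mul(Add(323, -151), 81) = Mul(172, 81) = 13932)
Mul(Function('h')(b), Pow(J, -1)) = Mul(-275, Pow(13932, -1)) = Mul(-275, Rational(1, 13932)) = Rational(-275, 13932)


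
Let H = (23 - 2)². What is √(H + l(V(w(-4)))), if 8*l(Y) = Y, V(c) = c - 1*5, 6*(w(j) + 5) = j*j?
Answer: √15843/6 ≈ 20.978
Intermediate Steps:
w(j) = -5 + j²/6 (w(j) = -5 + (j*j)/6 = -5 + j²/6)
V(c) = -5 + c (V(c) = c - 5 = -5 + c)
H = 441 (H = 21² = 441)
l(Y) = Y/8
√(H + l(V(w(-4)))) = √(441 + (-5 + (-5 + (⅙)*(-4)²))/8) = √(441 + (-5 + (-5 + (⅙)*16))/8) = √(441 + (-5 + (-5 + 8/3))/8) = √(441 + (-5 - 7/3)/8) = √(441 + (⅛)*(-22/3)) = √(441 - 11/12) = √(5281/12) = √15843/6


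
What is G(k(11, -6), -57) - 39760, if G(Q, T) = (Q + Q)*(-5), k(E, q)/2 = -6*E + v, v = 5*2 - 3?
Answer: -38580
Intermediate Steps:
v = 7 (v = 10 - 3 = 7)
k(E, q) = 14 - 12*E (k(E, q) = 2*(-6*E + 7) = 2*(7 - 6*E) = 14 - 12*E)
G(Q, T) = -10*Q (G(Q, T) = (2*Q)*(-5) = -10*Q)
G(k(11, -6), -57) - 39760 = -10*(14 - 12*11) - 39760 = -10*(14 - 132) - 39760 = -10*(-118) - 39760 = 1180 - 39760 = -38580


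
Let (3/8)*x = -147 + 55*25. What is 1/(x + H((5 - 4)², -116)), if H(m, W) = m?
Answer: 3/9827 ≈ 0.00030528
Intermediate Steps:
x = 9824/3 (x = 8*(-147 + 55*25)/3 = 8*(-147 + 1375)/3 = (8/3)*1228 = 9824/3 ≈ 3274.7)
1/(x + H((5 - 4)², -116)) = 1/(9824/3 + (5 - 4)²) = 1/(9824/3 + 1²) = 1/(9824/3 + 1) = 1/(9827/3) = 3/9827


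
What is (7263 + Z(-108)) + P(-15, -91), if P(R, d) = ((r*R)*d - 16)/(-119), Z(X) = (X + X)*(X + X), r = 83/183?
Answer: 391361232/7259 ≈ 53914.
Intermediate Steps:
r = 83/183 (r = 83*(1/183) = 83/183 ≈ 0.45355)
Z(X) = 4*X**2 (Z(X) = (2*X)*(2*X) = 4*X**2)
P(R, d) = 16/119 - 83*R*d/21777 (P(R, d) = ((83*R/183)*d - 16)/(-119) = (83*R*d/183 - 16)*(-1/119) = (-16 + 83*R*d/183)*(-1/119) = 16/119 - 83*R*d/21777)
(7263 + Z(-108)) + P(-15, -91) = (7263 + 4*(-108)**2) + (16/119 - 83/21777*(-15)*(-91)) = (7263 + 4*11664) + (16/119 - 5395/1037) = (7263 + 46656) - 36789/7259 = 53919 - 36789/7259 = 391361232/7259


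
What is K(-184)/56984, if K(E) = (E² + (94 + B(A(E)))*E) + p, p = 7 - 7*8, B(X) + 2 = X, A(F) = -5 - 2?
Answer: 18167/56984 ≈ 0.31881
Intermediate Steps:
A(F) = -7
B(X) = -2 + X
p = -49 (p = 7 - 56 = -49)
K(E) = -49 + E² + 85*E (K(E) = (E² + (94 + (-2 - 7))*E) - 49 = (E² + (94 - 9)*E) - 49 = (E² + 85*E) - 49 = -49 + E² + 85*E)
K(-184)/56984 = (-49 + (-184)² + 85*(-184))/56984 = (-49 + 33856 - 15640)*(1/56984) = 18167*(1/56984) = 18167/56984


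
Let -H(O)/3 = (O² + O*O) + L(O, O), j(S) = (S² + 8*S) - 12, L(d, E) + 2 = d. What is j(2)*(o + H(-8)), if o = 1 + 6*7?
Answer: -2488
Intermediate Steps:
L(d, E) = -2 + d
o = 43 (o = 1 + 42 = 43)
j(S) = -12 + S² + 8*S
H(O) = 6 - 6*O² - 3*O (H(O) = -3*((O² + O*O) + (-2 + O)) = -3*((O² + O²) + (-2 + O)) = -3*(2*O² + (-2 + O)) = -3*(-2 + O + 2*O²) = 6 - 6*O² - 3*O)
j(2)*(o + H(-8)) = (-12 + 2² + 8*2)*(43 + (6 - 6*(-8)² - 3*(-8))) = (-12 + 4 + 16)*(43 + (6 - 6*64 + 24)) = 8*(43 + (6 - 384 + 24)) = 8*(43 - 354) = 8*(-311) = -2488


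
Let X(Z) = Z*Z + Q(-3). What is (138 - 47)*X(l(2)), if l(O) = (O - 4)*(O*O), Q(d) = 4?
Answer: 6188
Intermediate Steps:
l(O) = O²*(-4 + O) (l(O) = (-4 + O)*O² = O²*(-4 + O))
X(Z) = 4 + Z² (X(Z) = Z*Z + 4 = Z² + 4 = 4 + Z²)
(138 - 47)*X(l(2)) = (138 - 47)*(4 + (2²*(-4 + 2))²) = 91*(4 + (4*(-2))²) = 91*(4 + (-8)²) = 91*(4 + 64) = 91*68 = 6188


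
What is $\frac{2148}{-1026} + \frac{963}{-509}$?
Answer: $- \frac{346895}{87039} \approx -3.9855$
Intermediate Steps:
$\frac{2148}{-1026} + \frac{963}{-509} = 2148 \left(- \frac{1}{1026}\right) + 963 \left(- \frac{1}{509}\right) = - \frac{358}{171} - \frac{963}{509} = - \frac{346895}{87039}$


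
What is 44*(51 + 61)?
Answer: 4928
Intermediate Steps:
44*(51 + 61) = 44*112 = 4928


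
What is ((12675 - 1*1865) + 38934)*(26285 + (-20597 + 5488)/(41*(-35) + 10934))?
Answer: 12419390776864/9499 ≈ 1.3074e+9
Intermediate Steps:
((12675 - 1*1865) + 38934)*(26285 + (-20597 + 5488)/(41*(-35) + 10934)) = ((12675 - 1865) + 38934)*(26285 - 15109/(-1435 + 10934)) = (10810 + 38934)*(26285 - 15109/9499) = 49744*(26285 - 15109*1/9499) = 49744*(26285 - 15109/9499) = 49744*(249666106/9499) = 12419390776864/9499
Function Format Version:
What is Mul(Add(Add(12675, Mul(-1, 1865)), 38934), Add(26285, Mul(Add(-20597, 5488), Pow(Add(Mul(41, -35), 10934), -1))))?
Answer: Rational(12419390776864, 9499) ≈ 1.3074e+9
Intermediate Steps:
Mul(Add(Add(12675, Mul(-1, 1865)), 38934), Add(26285, Mul(Add(-20597, 5488), Pow(Add(Mul(41, -35), 10934), -1)))) = Mul(Add(Add(12675, -1865), 38934), Add(26285, Mul(-15109, Pow(Add(-1435, 10934), -1)))) = Mul(Add(10810, 38934), Add(26285, Mul(-15109, Pow(9499, -1)))) = Mul(49744, Add(26285, Mul(-15109, Rational(1, 9499)))) = Mul(49744, Add(26285, Rational(-15109, 9499))) = Mul(49744, Rational(249666106, 9499)) = Rational(12419390776864, 9499)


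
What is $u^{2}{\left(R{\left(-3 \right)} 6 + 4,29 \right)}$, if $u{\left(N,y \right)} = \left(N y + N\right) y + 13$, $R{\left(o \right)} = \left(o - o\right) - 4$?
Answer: $302307769$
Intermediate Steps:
$R{\left(o \right)} = -4$ ($R{\left(o \right)} = 0 - 4 = -4$)
$u{\left(N,y \right)} = 13 + y \left(N + N y\right)$ ($u{\left(N,y \right)} = \left(N + N y\right) y + 13 = y \left(N + N y\right) + 13 = 13 + y \left(N + N y\right)$)
$u^{2}{\left(R{\left(-3 \right)} 6 + 4,29 \right)} = \left(13 + \left(\left(-4\right) 6 + 4\right) 29 + \left(\left(-4\right) 6 + 4\right) 29^{2}\right)^{2} = \left(13 + \left(-24 + 4\right) 29 + \left(-24 + 4\right) 841\right)^{2} = \left(13 - 580 - 16820\right)^{2} = \left(-17387\right)^{2} = 302307769$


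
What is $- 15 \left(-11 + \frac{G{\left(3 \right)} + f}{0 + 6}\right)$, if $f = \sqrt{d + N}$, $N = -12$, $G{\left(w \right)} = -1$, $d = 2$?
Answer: $\frac{335}{2} - \frac{5 i \sqrt{10}}{2} \approx 167.5 - 7.9057 i$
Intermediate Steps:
$f = i \sqrt{10}$ ($f = \sqrt{2 - 12} = \sqrt{-10} = i \sqrt{10} \approx 3.1623 i$)
$- 15 \left(-11 + \frac{G{\left(3 \right)} + f}{0 + 6}\right) = - 15 \left(-11 + \frac{-1 + i \sqrt{10}}{0 + 6}\right) = - 15 \left(-11 + \frac{-1 + i \sqrt{10}}{6}\right) = - 15 \left(-11 + \left(-1 + i \sqrt{10}\right) \frac{1}{6}\right) = - 15 \left(-11 - \left(\frac{1}{6} - \frac{i \sqrt{10}}{6}\right)\right) = - 15 \left(- \frac{67}{6} + \frac{i \sqrt{10}}{6}\right) = \frac{335}{2} - \frac{5 i \sqrt{10}}{2}$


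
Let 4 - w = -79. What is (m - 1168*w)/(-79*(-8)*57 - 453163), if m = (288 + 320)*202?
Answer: -25872/417139 ≈ -0.062023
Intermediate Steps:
w = 83 (w = 4 - 1*(-79) = 4 + 79 = 83)
m = 122816 (m = 608*202 = 122816)
(m - 1168*w)/(-79*(-8)*57 - 453163) = (122816 - 1168*83)/(-79*(-8)*57 - 453163) = (122816 - 96944)/(632*57 - 453163) = 25872/(36024 - 453163) = 25872/(-417139) = 25872*(-1/417139) = -25872/417139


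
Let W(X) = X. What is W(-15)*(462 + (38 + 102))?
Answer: -9030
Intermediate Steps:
W(-15)*(462 + (38 + 102)) = -15*(462 + (38 + 102)) = -15*(462 + 140) = -15*602 = -9030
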